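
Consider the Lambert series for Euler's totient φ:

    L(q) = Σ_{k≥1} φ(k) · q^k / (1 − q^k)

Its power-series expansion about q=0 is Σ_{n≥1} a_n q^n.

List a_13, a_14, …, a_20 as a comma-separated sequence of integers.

n=13: 1·13 13·1  φ→[1+12]=13
q^14  k|14↦φ(k): 14:6 7:6 2:1 1:1  a_14=14
d|15:{15,5,3,1}  Σφ=8+4+2+1=15
d|16:{16,8,4,2,1}  Σφ=8+4+2+1+1=16
q^17  k|17↦φ(k): 17:16 1:1  a_17=17
d|18:{18,9,6,3,2,1}  Σφ=6+6+2+2+1+1=18
[q^19] φ(1)=1,φ(19)=18 ⇒ 19
d|20:{1,2,4,5,10,20}  Σφ=1+1+2+4+4+8=20

13, 14, 15, 16, 17, 18, 19, 20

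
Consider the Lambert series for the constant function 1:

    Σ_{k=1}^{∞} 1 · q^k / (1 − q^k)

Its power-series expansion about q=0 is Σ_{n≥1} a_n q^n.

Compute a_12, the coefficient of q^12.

d|12:{12,6,4,3,2,1}  Σf=1+1+1+1+1+1=6

a_12 = 6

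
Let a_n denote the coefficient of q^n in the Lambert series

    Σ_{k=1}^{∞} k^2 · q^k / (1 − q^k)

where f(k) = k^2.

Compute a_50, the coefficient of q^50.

a_50 = 3255

[q^50] f(1)=1,f(2)=4,f(5)=25,f(10)=100,f(25)=625,f(50)=2500 ⇒ 3255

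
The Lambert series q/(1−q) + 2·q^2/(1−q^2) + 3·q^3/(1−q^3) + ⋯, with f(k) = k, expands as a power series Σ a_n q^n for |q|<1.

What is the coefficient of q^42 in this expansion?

d|42:{1,2,3,6,7,14,21,42}  Σf=1+2+3+6+7+14+21+42=96

a_42 = 96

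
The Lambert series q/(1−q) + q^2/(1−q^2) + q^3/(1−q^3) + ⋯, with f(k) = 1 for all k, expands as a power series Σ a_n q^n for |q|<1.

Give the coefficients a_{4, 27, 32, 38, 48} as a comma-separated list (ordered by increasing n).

d|4:{1,2,4}  Σf=1+1+1=3
n=27: 27·1 9·3 3·9 1·27  f→[1+1+1+1]=4
d|32:{1,2,4,8,16,32}  Σf=1+1+1+1+1+1=6
n=38: 1·38 2·19 19·2 38·1  f→[1+1+1+1]=4
[q^48] f(48)=1,f(24)=1,f(16)=1,f(12)=1,f(8)=1,f(6)=1,f(4)=1,f(3)=1,f(2)=1,f(1)=1 ⇒ 10

3, 4, 6, 4, 10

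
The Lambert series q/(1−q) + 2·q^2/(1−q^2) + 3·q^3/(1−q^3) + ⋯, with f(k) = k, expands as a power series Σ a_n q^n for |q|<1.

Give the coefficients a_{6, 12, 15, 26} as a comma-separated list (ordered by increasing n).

12, 28, 24, 42

[q^6] f(1)=1,f(2)=2,f(3)=3,f(6)=6 ⇒ 12
n=12: 1·12 2·6 3·4 4·3 6·2 12·1  f→[1+2+3+4+6+12]=28
n=15: 15·1 5·3 3·5 1·15  f→[15+5+3+1]=24
n=26: 1·26 2·13 13·2 26·1  f→[1+2+13+26]=42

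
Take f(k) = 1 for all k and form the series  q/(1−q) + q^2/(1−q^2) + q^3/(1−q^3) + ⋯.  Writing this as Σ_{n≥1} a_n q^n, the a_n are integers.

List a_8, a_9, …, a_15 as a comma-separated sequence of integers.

4, 3, 4, 2, 6, 2, 4, 4

[q^8] f(8)=1,f(4)=1,f(2)=1,f(1)=1 ⇒ 4
n=9: 9·1 3·3 1·9  f→[1+1+1]=3
[q^10] f(1)=1,f(2)=1,f(5)=1,f(10)=1 ⇒ 4
q^11  k|11↦f(k): 11:1 1:1  a_11=2
q^12  k|12↦f(k): 1:1 2:1 3:1 4:1 6:1 12:1  a_12=6
q^13  k|13↦f(k): 13:1 1:1  a_13=2
d|14:{1,2,7,14}  Σf=1+1+1+1=4
[q^15] f(1)=1,f(3)=1,f(5)=1,f(15)=1 ⇒ 4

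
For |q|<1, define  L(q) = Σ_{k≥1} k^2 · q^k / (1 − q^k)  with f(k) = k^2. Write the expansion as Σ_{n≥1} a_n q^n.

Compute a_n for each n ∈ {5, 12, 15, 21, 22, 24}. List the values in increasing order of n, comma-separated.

26, 210, 260, 500, 610, 850

[q^5] f(1)=1,f(5)=25 ⇒ 26
n=12: 12·1 6·2 4·3 3·4 2·6 1·12  f→[144+36+16+9+4+1]=210
q^15  k|15↦f(k): 1:1 3:9 5:25 15:225  a_15=260
d|21:{21,7,3,1}  Σf=441+49+9+1=500
n=22: 22·1 11·2 2·11 1·22  f→[484+121+4+1]=610
[q^24] f(24)=576,f(12)=144,f(8)=64,f(6)=36,f(4)=16,f(3)=9,f(2)=4,f(1)=1 ⇒ 850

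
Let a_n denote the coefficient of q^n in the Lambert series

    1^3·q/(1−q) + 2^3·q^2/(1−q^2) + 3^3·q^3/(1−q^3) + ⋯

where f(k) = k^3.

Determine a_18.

n=18: 1·18 2·9 3·6 6·3 9·2 18·1  f→[1+8+27+216+729+5832]=6813

a_18 = 6813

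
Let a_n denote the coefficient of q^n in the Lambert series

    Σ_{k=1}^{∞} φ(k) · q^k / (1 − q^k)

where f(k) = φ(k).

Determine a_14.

[q^14] φ(1)=1,φ(2)=1,φ(7)=6,φ(14)=6 ⇒ 14

a_14 = 14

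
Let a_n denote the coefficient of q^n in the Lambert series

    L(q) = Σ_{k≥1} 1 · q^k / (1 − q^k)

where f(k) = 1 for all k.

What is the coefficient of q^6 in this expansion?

q^6  k|6↦f(k): 1:1 2:1 3:1 6:1  a_6=4

a_6 = 4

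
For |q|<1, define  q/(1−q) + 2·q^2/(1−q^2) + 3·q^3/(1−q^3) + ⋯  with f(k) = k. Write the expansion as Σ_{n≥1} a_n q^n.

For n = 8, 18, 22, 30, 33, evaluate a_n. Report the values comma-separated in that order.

n=8: 8·1 4·2 2·4 1·8  f→[8+4+2+1]=15
q^18  k|18↦f(k): 18:18 9:9 6:6 3:3 2:2 1:1  a_18=39
n=22: 22·1 11·2 2·11 1·22  f→[22+11+2+1]=36
[q^30] f(1)=1,f(2)=2,f(3)=3,f(5)=5,f(6)=6,f(10)=10,f(15)=15,f(30)=30 ⇒ 72
n=33: 33·1 11·3 3·11 1·33  f→[33+11+3+1]=48

15, 39, 36, 72, 48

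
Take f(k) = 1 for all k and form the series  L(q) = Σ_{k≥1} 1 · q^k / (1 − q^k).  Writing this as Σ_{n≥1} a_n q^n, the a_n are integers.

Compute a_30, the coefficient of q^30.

a_30 = 8

d|30:{30,15,10,6,5,3,2,1}  Σf=1+1+1+1+1+1+1+1=8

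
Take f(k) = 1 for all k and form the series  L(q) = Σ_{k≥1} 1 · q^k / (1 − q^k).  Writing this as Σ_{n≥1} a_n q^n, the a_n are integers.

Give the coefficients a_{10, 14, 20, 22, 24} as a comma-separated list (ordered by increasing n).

n=10: 10·1 5·2 2·5 1·10  f→[1+1+1+1]=4
d|14:{1,2,7,14}  Σf=1+1+1+1=4
[q^20] f(1)=1,f(2)=1,f(4)=1,f(5)=1,f(10)=1,f(20)=1 ⇒ 6
n=22: 1·22 2·11 11·2 22·1  f→[1+1+1+1]=4
n=24: 1·24 2·12 3·8 4·6 6·4 8·3 12·2 24·1  f→[1+1+1+1+1+1+1+1]=8

4, 4, 6, 4, 8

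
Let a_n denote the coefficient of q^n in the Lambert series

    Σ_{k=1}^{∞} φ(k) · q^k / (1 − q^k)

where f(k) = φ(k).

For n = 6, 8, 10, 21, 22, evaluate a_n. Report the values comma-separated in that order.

q^6  k|6↦φ(k): 6:2 3:2 2:1 1:1  a_6=6
q^8  k|8↦φ(k): 8:4 4:2 2:1 1:1  a_8=8
[q^10] φ(10)=4,φ(5)=4,φ(2)=1,φ(1)=1 ⇒ 10
[q^21] φ(1)=1,φ(3)=2,φ(7)=6,φ(21)=12 ⇒ 21
n=22: 22·1 11·2 2·11 1·22  φ→[10+10+1+1]=22

6, 8, 10, 21, 22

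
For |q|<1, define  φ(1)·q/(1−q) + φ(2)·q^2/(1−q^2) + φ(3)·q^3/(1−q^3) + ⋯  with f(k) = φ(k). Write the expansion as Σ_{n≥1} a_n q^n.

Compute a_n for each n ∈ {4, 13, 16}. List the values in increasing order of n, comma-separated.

n=4: 1·4 2·2 4·1  φ→[1+1+2]=4
q^13  k|13↦φ(k): 1:1 13:12  a_13=13
n=16: 1·16 2·8 4·4 8·2 16·1  φ→[1+1+2+4+8]=16

4, 13, 16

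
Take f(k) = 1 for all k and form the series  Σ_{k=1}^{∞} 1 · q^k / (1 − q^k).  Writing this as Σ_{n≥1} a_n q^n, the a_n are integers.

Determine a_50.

[q^50] f(50)=1,f(25)=1,f(10)=1,f(5)=1,f(2)=1,f(1)=1 ⇒ 6

a_50 = 6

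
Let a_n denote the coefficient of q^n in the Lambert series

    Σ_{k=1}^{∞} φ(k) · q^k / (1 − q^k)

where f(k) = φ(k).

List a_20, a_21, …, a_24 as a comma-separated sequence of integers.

d|20:{20,10,5,4,2,1}  Σφ=8+4+4+2+1+1=20
n=21: 1·21 3·7 7·3 21·1  φ→[1+2+6+12]=21
n=22: 22·1 11·2 2·11 1·22  φ→[10+10+1+1]=22
d|23:{1,23}  Σφ=1+22=23
n=24: 24·1 12·2 8·3 6·4 4·6 3·8 2·12 1·24  φ→[8+4+4+2+2+2+1+1]=24

20, 21, 22, 23, 24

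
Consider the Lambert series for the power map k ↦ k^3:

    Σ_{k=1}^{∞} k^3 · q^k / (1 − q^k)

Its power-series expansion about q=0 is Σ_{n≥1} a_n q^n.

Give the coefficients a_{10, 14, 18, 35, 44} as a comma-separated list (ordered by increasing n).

1134, 3096, 6813, 43344, 97236

n=10: 1·10 2·5 5·2 10·1  f→[1+8+125+1000]=1134
n=14: 14·1 7·2 2·7 1·14  f→[2744+343+8+1]=3096
n=18: 1·18 2·9 3·6 6·3 9·2 18·1  f→[1+8+27+216+729+5832]=6813
n=35: 1·35 5·7 7·5 35·1  f→[1+125+343+42875]=43344
[q^44] f(44)=85184,f(22)=10648,f(11)=1331,f(4)=64,f(2)=8,f(1)=1 ⇒ 97236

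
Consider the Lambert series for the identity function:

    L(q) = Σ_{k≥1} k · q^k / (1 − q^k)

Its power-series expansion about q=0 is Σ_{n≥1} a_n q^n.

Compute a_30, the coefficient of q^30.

[q^30] f(30)=30,f(15)=15,f(10)=10,f(6)=6,f(5)=5,f(3)=3,f(2)=2,f(1)=1 ⇒ 72

a_30 = 72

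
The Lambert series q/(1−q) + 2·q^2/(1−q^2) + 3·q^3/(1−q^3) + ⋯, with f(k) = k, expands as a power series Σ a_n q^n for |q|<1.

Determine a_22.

n=22: 22·1 11·2 2·11 1·22  f→[22+11+2+1]=36

a_22 = 36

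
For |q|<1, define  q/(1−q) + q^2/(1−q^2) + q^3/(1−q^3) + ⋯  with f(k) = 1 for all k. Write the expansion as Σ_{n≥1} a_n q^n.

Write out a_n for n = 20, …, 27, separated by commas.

d|20:{1,2,4,5,10,20}  Σf=1+1+1+1+1+1=6
d|21:{21,7,3,1}  Σf=1+1+1+1=4
d|22:{22,11,2,1}  Σf=1+1+1+1=4
q^23  k|23↦f(k): 1:1 23:1  a_23=2
n=24: 24·1 12·2 8·3 6·4 4·6 3·8 2·12 1·24  f→[1+1+1+1+1+1+1+1]=8
[q^25] f(25)=1,f(5)=1,f(1)=1 ⇒ 3
q^26  k|26↦f(k): 1:1 2:1 13:1 26:1  a_26=4
q^27  k|27↦f(k): 1:1 3:1 9:1 27:1  a_27=4

6, 4, 4, 2, 8, 3, 4, 4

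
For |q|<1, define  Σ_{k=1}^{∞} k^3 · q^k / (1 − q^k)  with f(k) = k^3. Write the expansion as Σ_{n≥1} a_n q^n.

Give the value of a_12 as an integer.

q^12  k|12↦f(k): 12:1728 6:216 4:64 3:27 2:8 1:1  a_12=2044

a_12 = 2044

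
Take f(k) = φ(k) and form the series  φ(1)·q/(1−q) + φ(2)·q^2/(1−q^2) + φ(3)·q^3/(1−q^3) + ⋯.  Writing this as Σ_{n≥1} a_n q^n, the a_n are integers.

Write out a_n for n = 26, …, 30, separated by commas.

[q^26] φ(1)=1,φ(2)=1,φ(13)=12,φ(26)=12 ⇒ 26
d|27:{1,3,9,27}  Σφ=1+2+6+18=27
[q^28] φ(1)=1,φ(2)=1,φ(4)=2,φ(7)=6,φ(14)=6,φ(28)=12 ⇒ 28
[q^29] φ(1)=1,φ(29)=28 ⇒ 29
q^30  k|30↦φ(k): 30:8 15:8 10:4 6:2 5:4 3:2 2:1 1:1  a_30=30

26, 27, 28, 29, 30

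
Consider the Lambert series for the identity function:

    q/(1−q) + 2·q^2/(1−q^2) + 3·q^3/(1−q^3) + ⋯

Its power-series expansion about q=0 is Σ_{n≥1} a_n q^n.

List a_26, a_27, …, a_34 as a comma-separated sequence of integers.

n=26: 26·1 13·2 2·13 1·26  f→[26+13+2+1]=42
n=27: 1·27 3·9 9·3 27·1  f→[1+3+9+27]=40
d|28:{1,2,4,7,14,28}  Σf=1+2+4+7+14+28=56
q^29  k|29↦f(k): 1:1 29:29  a_29=30
[q^30] f(1)=1,f(2)=2,f(3)=3,f(5)=5,f(6)=6,f(10)=10,f(15)=15,f(30)=30 ⇒ 72
[q^31] f(1)=1,f(31)=31 ⇒ 32
n=32: 1·32 2·16 4·8 8·4 16·2 32·1  f→[1+2+4+8+16+32]=63
n=33: 1·33 3·11 11·3 33·1  f→[1+3+11+33]=48
n=34: 1·34 2·17 17·2 34·1  f→[1+2+17+34]=54

42, 40, 56, 30, 72, 32, 63, 48, 54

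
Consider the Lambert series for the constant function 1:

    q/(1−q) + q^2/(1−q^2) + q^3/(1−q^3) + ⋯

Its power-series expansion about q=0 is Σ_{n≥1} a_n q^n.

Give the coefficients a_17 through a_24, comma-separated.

d|17:{1,17}  Σf=1+1=2
[q^18] f(1)=1,f(2)=1,f(3)=1,f(6)=1,f(9)=1,f(18)=1 ⇒ 6
n=19: 19·1 1·19  f→[1+1]=2
d|20:{1,2,4,5,10,20}  Σf=1+1+1+1+1+1=6
n=21: 21·1 7·3 3·7 1·21  f→[1+1+1+1]=4
q^22  k|22↦f(k): 1:1 2:1 11:1 22:1  a_22=4
q^23  k|23↦f(k): 1:1 23:1  a_23=2
q^24  k|24↦f(k): 24:1 12:1 8:1 6:1 4:1 3:1 2:1 1:1  a_24=8

2, 6, 2, 6, 4, 4, 2, 8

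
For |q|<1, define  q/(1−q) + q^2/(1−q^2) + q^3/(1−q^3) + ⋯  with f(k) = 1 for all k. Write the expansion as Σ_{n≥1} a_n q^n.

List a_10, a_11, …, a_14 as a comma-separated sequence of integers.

q^10  k|10↦f(k): 1:1 2:1 5:1 10:1  a_10=4
d|11:{11,1}  Σf=1+1=2
[q^12] f(1)=1,f(2)=1,f(3)=1,f(4)=1,f(6)=1,f(12)=1 ⇒ 6
d|13:{1,13}  Σf=1+1=2
[q^14] f(14)=1,f(7)=1,f(2)=1,f(1)=1 ⇒ 4

4, 2, 6, 2, 4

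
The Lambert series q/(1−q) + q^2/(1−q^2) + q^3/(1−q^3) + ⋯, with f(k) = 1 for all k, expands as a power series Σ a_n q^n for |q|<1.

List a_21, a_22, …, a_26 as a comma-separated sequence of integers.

4, 4, 2, 8, 3, 4

n=21: 21·1 7·3 3·7 1·21  f→[1+1+1+1]=4
q^22  k|22↦f(k): 1:1 2:1 11:1 22:1  a_22=4
q^23  k|23↦f(k): 23:1 1:1  a_23=2
[q^24] f(1)=1,f(2)=1,f(3)=1,f(4)=1,f(6)=1,f(8)=1,f(12)=1,f(24)=1 ⇒ 8
[q^25] f(25)=1,f(5)=1,f(1)=1 ⇒ 3
d|26:{26,13,2,1}  Σf=1+1+1+1=4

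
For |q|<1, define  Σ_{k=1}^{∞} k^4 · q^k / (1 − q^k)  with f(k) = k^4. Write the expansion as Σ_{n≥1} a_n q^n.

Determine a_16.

a_16 = 69905

n=16: 1·16 2·8 4·4 8·2 16·1  f→[1+16+256+4096+65536]=69905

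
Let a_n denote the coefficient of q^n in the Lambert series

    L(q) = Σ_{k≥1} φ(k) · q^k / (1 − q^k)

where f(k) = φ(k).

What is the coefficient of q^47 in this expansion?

q^47  k|47↦φ(k): 47:46 1:1  a_47=47

a_47 = 47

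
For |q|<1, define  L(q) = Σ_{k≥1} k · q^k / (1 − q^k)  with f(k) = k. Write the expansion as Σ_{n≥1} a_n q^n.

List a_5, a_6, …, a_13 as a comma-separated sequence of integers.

6, 12, 8, 15, 13, 18, 12, 28, 14

q^5  k|5↦f(k): 1:1 5:5  a_5=6
d|6:{1,2,3,6}  Σf=1+2+3+6=12
[q^7] f(7)=7,f(1)=1 ⇒ 8
[q^8] f(1)=1,f(2)=2,f(4)=4,f(8)=8 ⇒ 15
[q^9] f(9)=9,f(3)=3,f(1)=1 ⇒ 13
d|10:{1,2,5,10}  Σf=1+2+5+10=18
q^11  k|11↦f(k): 11:11 1:1  a_11=12
[q^12] f(12)=12,f(6)=6,f(4)=4,f(3)=3,f(2)=2,f(1)=1 ⇒ 28
[q^13] f(13)=13,f(1)=1 ⇒ 14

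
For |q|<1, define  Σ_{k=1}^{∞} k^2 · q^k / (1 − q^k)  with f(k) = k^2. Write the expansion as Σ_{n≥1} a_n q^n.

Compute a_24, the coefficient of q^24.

a_24 = 850

q^24  k|24↦f(k): 1:1 2:4 3:9 4:16 6:36 8:64 12:144 24:576  a_24=850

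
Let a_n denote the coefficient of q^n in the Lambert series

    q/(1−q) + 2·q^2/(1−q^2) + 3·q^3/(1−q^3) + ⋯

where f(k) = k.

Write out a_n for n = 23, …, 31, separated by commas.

n=23: 1·23 23·1  f→[1+23]=24
d|24:{24,12,8,6,4,3,2,1}  Σf=24+12+8+6+4+3+2+1=60
d|25:{25,5,1}  Σf=25+5+1=31
q^26  k|26↦f(k): 1:1 2:2 13:13 26:26  a_26=42
[q^27] f(27)=27,f(9)=9,f(3)=3,f(1)=1 ⇒ 40
[q^28] f(28)=28,f(14)=14,f(7)=7,f(4)=4,f(2)=2,f(1)=1 ⇒ 56
[q^29] f(1)=1,f(29)=29 ⇒ 30
[q^30] f(30)=30,f(15)=15,f(10)=10,f(6)=6,f(5)=5,f(3)=3,f(2)=2,f(1)=1 ⇒ 72
[q^31] f(1)=1,f(31)=31 ⇒ 32

24, 60, 31, 42, 40, 56, 30, 72, 32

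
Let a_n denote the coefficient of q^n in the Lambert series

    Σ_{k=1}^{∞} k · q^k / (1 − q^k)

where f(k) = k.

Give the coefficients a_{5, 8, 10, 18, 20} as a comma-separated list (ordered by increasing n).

d|5:{5,1}  Σf=5+1=6
q^8  k|8↦f(k): 8:8 4:4 2:2 1:1  a_8=15
[q^10] f(1)=1,f(2)=2,f(5)=5,f(10)=10 ⇒ 18
n=18: 1·18 2·9 3·6 6·3 9·2 18·1  f→[1+2+3+6+9+18]=39
q^20  k|20↦f(k): 20:20 10:10 5:5 4:4 2:2 1:1  a_20=42

6, 15, 18, 39, 42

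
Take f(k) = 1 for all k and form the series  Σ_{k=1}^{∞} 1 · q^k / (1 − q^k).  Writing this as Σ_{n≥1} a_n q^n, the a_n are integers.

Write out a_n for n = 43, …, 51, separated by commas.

2, 6, 6, 4, 2, 10, 3, 6, 4

d|43:{43,1}  Σf=1+1=2
d|44:{1,2,4,11,22,44}  Σf=1+1+1+1+1+1=6
d|45:{45,15,9,5,3,1}  Σf=1+1+1+1+1+1=6
q^46  k|46↦f(k): 46:1 23:1 2:1 1:1  a_46=4
n=47: 47·1 1·47  f→[1+1]=2
d|48:{1,2,3,4,6,8,12,16,24,48}  Σf=1+1+1+1+1+1+1+1+1+1=10
[q^49] f(1)=1,f(7)=1,f(49)=1 ⇒ 3
q^50  k|50↦f(k): 50:1 25:1 10:1 5:1 2:1 1:1  a_50=6
n=51: 1·51 3·17 17·3 51·1  f→[1+1+1+1]=4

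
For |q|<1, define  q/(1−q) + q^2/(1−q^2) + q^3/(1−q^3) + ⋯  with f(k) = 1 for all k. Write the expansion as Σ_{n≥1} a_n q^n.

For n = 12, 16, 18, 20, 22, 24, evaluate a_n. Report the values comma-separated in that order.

6, 5, 6, 6, 4, 8

n=12: 1·12 2·6 3·4 4·3 6·2 12·1  f→[1+1+1+1+1+1]=6
[q^16] f(1)=1,f(2)=1,f(4)=1,f(8)=1,f(16)=1 ⇒ 5
[q^18] f(1)=1,f(2)=1,f(3)=1,f(6)=1,f(9)=1,f(18)=1 ⇒ 6
[q^20] f(1)=1,f(2)=1,f(4)=1,f(5)=1,f(10)=1,f(20)=1 ⇒ 6
q^22  k|22↦f(k): 1:1 2:1 11:1 22:1  a_22=4
q^24  k|24↦f(k): 1:1 2:1 3:1 4:1 6:1 8:1 12:1 24:1  a_24=8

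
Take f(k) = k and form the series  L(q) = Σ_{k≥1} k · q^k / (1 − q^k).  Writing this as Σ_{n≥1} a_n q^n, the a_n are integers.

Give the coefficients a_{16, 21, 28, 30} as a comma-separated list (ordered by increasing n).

31, 32, 56, 72

[q^16] f(16)=16,f(8)=8,f(4)=4,f(2)=2,f(1)=1 ⇒ 31
d|21:{1,3,7,21}  Σf=1+3+7+21=32
n=28: 1·28 2·14 4·7 7·4 14·2 28·1  f→[1+2+4+7+14+28]=56
d|30:{1,2,3,5,6,10,15,30}  Σf=1+2+3+5+6+10+15+30=72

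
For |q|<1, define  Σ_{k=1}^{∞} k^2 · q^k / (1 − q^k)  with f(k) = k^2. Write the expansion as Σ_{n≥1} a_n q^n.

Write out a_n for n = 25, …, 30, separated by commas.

651, 850, 820, 1050, 842, 1300

n=25: 25·1 5·5 1·25  f→[625+25+1]=651
[q^26] f(1)=1,f(2)=4,f(13)=169,f(26)=676 ⇒ 850
[q^27] f(27)=729,f(9)=81,f(3)=9,f(1)=1 ⇒ 820
n=28: 1·28 2·14 4·7 7·4 14·2 28·1  f→[1+4+16+49+196+784]=1050
n=29: 1·29 29·1  f→[1+841]=842
d|30:{30,15,10,6,5,3,2,1}  Σf=900+225+100+36+25+9+4+1=1300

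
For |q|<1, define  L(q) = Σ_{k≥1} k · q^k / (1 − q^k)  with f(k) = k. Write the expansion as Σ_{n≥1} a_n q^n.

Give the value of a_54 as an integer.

n=54: 1·54 2·27 3·18 6·9 9·6 18·3 27·2 54·1  f→[1+2+3+6+9+18+27+54]=120

a_54 = 120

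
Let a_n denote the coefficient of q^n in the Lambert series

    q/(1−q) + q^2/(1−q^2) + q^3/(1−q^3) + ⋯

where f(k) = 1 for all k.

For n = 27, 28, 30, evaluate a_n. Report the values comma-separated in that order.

4, 6, 8

n=27: 27·1 9·3 3·9 1·27  f→[1+1+1+1]=4
q^28  k|28↦f(k): 1:1 2:1 4:1 7:1 14:1 28:1  a_28=6
n=30: 1·30 2·15 3·10 5·6 6·5 10·3 15·2 30·1  f→[1+1+1+1+1+1+1+1]=8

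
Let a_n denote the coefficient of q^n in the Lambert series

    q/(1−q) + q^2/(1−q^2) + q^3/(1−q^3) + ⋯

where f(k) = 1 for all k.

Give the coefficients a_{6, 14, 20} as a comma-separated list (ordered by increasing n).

d|6:{6,3,2,1}  Σf=1+1+1+1=4
n=14: 1·14 2·7 7·2 14·1  f→[1+1+1+1]=4
n=20: 1·20 2·10 4·5 5·4 10·2 20·1  f→[1+1+1+1+1+1]=6

4, 4, 6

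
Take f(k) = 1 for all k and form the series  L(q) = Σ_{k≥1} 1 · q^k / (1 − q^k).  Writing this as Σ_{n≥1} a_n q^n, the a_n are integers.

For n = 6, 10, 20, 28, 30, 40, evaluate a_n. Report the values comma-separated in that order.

4, 4, 6, 6, 8, 8

n=6: 6·1 3·2 2·3 1·6  f→[1+1+1+1]=4
d|10:{1,2,5,10}  Σf=1+1+1+1=4
d|20:{20,10,5,4,2,1}  Σf=1+1+1+1+1+1=6
d|28:{1,2,4,7,14,28}  Σf=1+1+1+1+1+1=6
n=30: 30·1 15·2 10·3 6·5 5·6 3·10 2·15 1·30  f→[1+1+1+1+1+1+1+1]=8
[q^40] f(40)=1,f(20)=1,f(10)=1,f(8)=1,f(5)=1,f(4)=1,f(2)=1,f(1)=1 ⇒ 8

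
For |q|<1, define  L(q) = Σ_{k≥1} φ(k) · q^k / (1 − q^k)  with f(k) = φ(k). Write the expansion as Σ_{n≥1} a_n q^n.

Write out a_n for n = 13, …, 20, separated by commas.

q^13  k|13↦φ(k): 1:1 13:12  a_13=13
q^14  k|14↦φ(k): 1:1 2:1 7:6 14:6  a_14=14
[q^15] φ(1)=1,φ(3)=2,φ(5)=4,φ(15)=8 ⇒ 15
[q^16] φ(16)=8,φ(8)=4,φ(4)=2,φ(2)=1,φ(1)=1 ⇒ 16
n=17: 17·1 1·17  φ→[16+1]=17
[q^18] φ(18)=6,φ(9)=6,φ(6)=2,φ(3)=2,φ(2)=1,φ(1)=1 ⇒ 18
q^19  k|19↦φ(k): 1:1 19:18  a_19=19
n=20: 1·20 2·10 4·5 5·4 10·2 20·1  φ→[1+1+2+4+4+8]=20

13, 14, 15, 16, 17, 18, 19, 20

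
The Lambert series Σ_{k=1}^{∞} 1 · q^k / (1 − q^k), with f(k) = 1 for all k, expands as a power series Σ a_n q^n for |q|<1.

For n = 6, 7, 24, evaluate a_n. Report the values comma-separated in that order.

4, 2, 8

q^6  k|6↦f(k): 6:1 3:1 2:1 1:1  a_6=4
q^7  k|7↦f(k): 7:1 1:1  a_7=2
q^24  k|24↦f(k): 1:1 2:1 3:1 4:1 6:1 8:1 12:1 24:1  a_24=8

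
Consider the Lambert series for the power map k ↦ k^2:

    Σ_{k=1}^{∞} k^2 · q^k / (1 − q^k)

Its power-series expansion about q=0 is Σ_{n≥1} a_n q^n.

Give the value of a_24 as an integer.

d|24:{24,12,8,6,4,3,2,1}  Σf=576+144+64+36+16+9+4+1=850

a_24 = 850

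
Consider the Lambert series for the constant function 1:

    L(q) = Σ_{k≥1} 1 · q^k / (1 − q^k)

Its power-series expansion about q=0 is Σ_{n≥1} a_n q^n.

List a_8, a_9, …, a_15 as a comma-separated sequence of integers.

4, 3, 4, 2, 6, 2, 4, 4

[q^8] f(1)=1,f(2)=1,f(4)=1,f(8)=1 ⇒ 4
d|9:{1,3,9}  Σf=1+1+1=3
q^10  k|10↦f(k): 10:1 5:1 2:1 1:1  a_10=4
n=11: 11·1 1·11  f→[1+1]=2
q^12  k|12↦f(k): 1:1 2:1 3:1 4:1 6:1 12:1  a_12=6
d|13:{13,1}  Σf=1+1=2
n=14: 1·14 2·7 7·2 14·1  f→[1+1+1+1]=4
n=15: 15·1 5·3 3·5 1·15  f→[1+1+1+1]=4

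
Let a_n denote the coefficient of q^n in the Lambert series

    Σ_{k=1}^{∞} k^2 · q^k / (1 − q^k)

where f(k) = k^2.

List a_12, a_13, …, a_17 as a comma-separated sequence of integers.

d|12:{12,6,4,3,2,1}  Σf=144+36+16+9+4+1=210
n=13: 13·1 1·13  f→[169+1]=170
q^14  k|14↦f(k): 14:196 7:49 2:4 1:1  a_14=250
[q^15] f(15)=225,f(5)=25,f(3)=9,f(1)=1 ⇒ 260
[q^16] f(16)=256,f(8)=64,f(4)=16,f(2)=4,f(1)=1 ⇒ 341
d|17:{1,17}  Σf=1+289=290

210, 170, 250, 260, 341, 290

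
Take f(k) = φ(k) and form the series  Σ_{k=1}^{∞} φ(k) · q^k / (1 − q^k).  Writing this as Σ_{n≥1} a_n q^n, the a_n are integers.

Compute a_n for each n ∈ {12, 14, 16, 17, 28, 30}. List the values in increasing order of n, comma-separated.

d|12:{12,6,4,3,2,1}  Σφ=4+2+2+2+1+1=12
q^14  k|14↦φ(k): 14:6 7:6 2:1 1:1  a_14=14
n=16: 16·1 8·2 4·4 2·8 1·16  φ→[8+4+2+1+1]=16
[q^17] φ(1)=1,φ(17)=16 ⇒ 17
n=28: 1·28 2·14 4·7 7·4 14·2 28·1  φ→[1+1+2+6+6+12]=28
d|30:{30,15,10,6,5,3,2,1}  Σφ=8+8+4+2+4+2+1+1=30

12, 14, 16, 17, 28, 30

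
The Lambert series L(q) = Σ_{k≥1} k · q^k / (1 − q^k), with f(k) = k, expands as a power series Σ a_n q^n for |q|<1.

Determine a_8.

q^8  k|8↦f(k): 8:8 4:4 2:2 1:1  a_8=15

a_8 = 15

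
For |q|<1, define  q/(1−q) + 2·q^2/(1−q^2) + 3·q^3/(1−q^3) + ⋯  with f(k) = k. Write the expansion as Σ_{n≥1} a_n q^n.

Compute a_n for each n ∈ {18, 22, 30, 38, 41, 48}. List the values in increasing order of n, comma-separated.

39, 36, 72, 60, 42, 124

[q^18] f(1)=1,f(2)=2,f(3)=3,f(6)=6,f(9)=9,f(18)=18 ⇒ 39
n=22: 1·22 2·11 11·2 22·1  f→[1+2+11+22]=36
n=30: 1·30 2·15 3·10 5·6 6·5 10·3 15·2 30·1  f→[1+2+3+5+6+10+15+30]=72
q^38  k|38↦f(k): 38:38 19:19 2:2 1:1  a_38=60
[q^41] f(1)=1,f(41)=41 ⇒ 42
q^48  k|48↦f(k): 48:48 24:24 16:16 12:12 8:8 6:6 4:4 3:3 2:2 1:1  a_48=124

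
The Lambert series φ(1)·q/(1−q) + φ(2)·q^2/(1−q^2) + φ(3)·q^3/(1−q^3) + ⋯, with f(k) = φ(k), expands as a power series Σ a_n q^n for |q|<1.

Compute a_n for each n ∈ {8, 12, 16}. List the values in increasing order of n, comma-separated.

n=8: 1·8 2·4 4·2 8·1  φ→[1+1+2+4]=8
q^12  k|12↦φ(k): 1:1 2:1 3:2 4:2 6:2 12:4  a_12=12
d|16:{1,2,4,8,16}  Σφ=1+1+2+4+8=16

8, 12, 16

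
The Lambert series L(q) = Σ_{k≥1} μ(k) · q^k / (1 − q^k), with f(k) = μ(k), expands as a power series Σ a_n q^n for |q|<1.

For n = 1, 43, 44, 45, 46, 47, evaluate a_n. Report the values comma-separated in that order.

[q^1] μ(1)=1 ⇒ 1
q^43  k|43↦μ(k): 43:-1 1:1  a_43=0
[q^44] μ(44)=0,μ(22)=1,μ(11)=-1,μ(4)=0,μ(2)=-1,μ(1)=1 ⇒ 0
d|45:{45,15,9,5,3,1}  Σμ=0+1+0+(-1)+(-1)+1=0
[q^46] μ(1)=1,μ(2)=-1,μ(23)=-1,μ(46)=1 ⇒ 0
d|47:{1,47}  Σμ=1+(-1)=0

1, 0, 0, 0, 0, 0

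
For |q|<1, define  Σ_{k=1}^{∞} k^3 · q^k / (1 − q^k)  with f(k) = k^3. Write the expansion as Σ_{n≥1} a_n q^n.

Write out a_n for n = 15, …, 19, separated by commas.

3528, 4681, 4914, 6813, 6860

q^15  k|15↦f(k): 1:1 3:27 5:125 15:3375  a_15=3528
[q^16] f(16)=4096,f(8)=512,f(4)=64,f(2)=8,f(1)=1 ⇒ 4681
n=17: 17·1 1·17  f→[4913+1]=4914
n=18: 18·1 9·2 6·3 3·6 2·9 1·18  f→[5832+729+216+27+8+1]=6813
q^19  k|19↦f(k): 1:1 19:6859  a_19=6860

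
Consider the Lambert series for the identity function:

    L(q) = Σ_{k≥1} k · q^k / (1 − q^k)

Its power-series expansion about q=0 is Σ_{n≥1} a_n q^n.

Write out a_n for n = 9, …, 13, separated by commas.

13, 18, 12, 28, 14

q^9  k|9↦f(k): 9:9 3:3 1:1  a_9=13
[q^10] f(1)=1,f(2)=2,f(5)=5,f(10)=10 ⇒ 18
[q^11] f(1)=1,f(11)=11 ⇒ 12
d|12:{12,6,4,3,2,1}  Σf=12+6+4+3+2+1=28
[q^13] f(1)=1,f(13)=13 ⇒ 14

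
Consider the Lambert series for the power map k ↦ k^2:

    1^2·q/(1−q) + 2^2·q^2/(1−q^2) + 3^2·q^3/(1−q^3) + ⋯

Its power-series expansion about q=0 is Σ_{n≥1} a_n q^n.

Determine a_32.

a_32 = 1365

d|32:{1,2,4,8,16,32}  Σf=1+4+16+64+256+1024=1365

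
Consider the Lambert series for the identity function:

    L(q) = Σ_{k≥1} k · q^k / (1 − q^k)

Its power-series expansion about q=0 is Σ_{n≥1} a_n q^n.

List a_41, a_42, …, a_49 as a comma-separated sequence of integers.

42, 96, 44, 84, 78, 72, 48, 124, 57

n=41: 41·1 1·41  f→[41+1]=42
d|42:{1,2,3,6,7,14,21,42}  Σf=1+2+3+6+7+14+21+42=96
q^43  k|43↦f(k): 43:43 1:1  a_43=44
[q^44] f(1)=1,f(2)=2,f(4)=4,f(11)=11,f(22)=22,f(44)=44 ⇒ 84
d|45:{45,15,9,5,3,1}  Σf=45+15+9+5+3+1=78
n=46: 46·1 23·2 2·23 1·46  f→[46+23+2+1]=72
n=47: 47·1 1·47  f→[47+1]=48
[q^48] f(48)=48,f(24)=24,f(16)=16,f(12)=12,f(8)=8,f(6)=6,f(4)=4,f(3)=3,f(2)=2,f(1)=1 ⇒ 124
d|49:{49,7,1}  Σf=49+7+1=57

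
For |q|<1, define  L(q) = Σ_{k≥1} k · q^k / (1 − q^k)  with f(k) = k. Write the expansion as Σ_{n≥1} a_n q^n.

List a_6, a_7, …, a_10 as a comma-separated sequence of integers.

12, 8, 15, 13, 18

[q^6] f(1)=1,f(2)=2,f(3)=3,f(6)=6 ⇒ 12
[q^7] f(7)=7,f(1)=1 ⇒ 8
n=8: 8·1 4·2 2·4 1·8  f→[8+4+2+1]=15
q^9  k|9↦f(k): 9:9 3:3 1:1  a_9=13
[q^10] f(1)=1,f(2)=2,f(5)=5,f(10)=10 ⇒ 18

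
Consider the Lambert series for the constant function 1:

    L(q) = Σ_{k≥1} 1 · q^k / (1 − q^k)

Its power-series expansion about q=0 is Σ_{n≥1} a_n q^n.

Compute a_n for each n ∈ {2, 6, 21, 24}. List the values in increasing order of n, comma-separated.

[q^2] f(1)=1,f(2)=1 ⇒ 2
d|6:{1,2,3,6}  Σf=1+1+1+1=4
d|21:{21,7,3,1}  Σf=1+1+1+1=4
n=24: 1·24 2·12 3·8 4·6 6·4 8·3 12·2 24·1  f→[1+1+1+1+1+1+1+1]=8

2, 4, 4, 8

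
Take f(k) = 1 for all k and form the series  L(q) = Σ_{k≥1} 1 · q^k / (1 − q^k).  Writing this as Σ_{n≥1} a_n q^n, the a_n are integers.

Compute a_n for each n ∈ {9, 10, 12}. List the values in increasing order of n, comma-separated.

d|9:{9,3,1}  Σf=1+1+1=3
q^10  k|10↦f(k): 10:1 5:1 2:1 1:1  a_10=4
n=12: 1·12 2·6 3·4 4·3 6·2 12·1  f→[1+1+1+1+1+1]=6

3, 4, 6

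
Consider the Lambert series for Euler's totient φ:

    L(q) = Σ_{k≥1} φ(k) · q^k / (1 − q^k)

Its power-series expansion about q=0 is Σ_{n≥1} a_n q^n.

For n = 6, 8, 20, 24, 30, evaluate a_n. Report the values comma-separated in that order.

n=6: 6·1 3·2 2·3 1·6  φ→[2+2+1+1]=6
[q^8] φ(8)=4,φ(4)=2,φ(2)=1,φ(1)=1 ⇒ 8
n=20: 1·20 2·10 4·5 5·4 10·2 20·1  φ→[1+1+2+4+4+8]=20
n=24: 24·1 12·2 8·3 6·4 4·6 3·8 2·12 1·24  φ→[8+4+4+2+2+2+1+1]=24
d|30:{1,2,3,5,6,10,15,30}  Σφ=1+1+2+4+2+4+8+8=30

6, 8, 20, 24, 30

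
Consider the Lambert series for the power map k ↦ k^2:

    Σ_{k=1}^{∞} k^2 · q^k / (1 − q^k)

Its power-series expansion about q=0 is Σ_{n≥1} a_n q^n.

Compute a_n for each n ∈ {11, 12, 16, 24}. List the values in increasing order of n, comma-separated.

122, 210, 341, 850

q^11  k|11↦f(k): 11:121 1:1  a_11=122
q^12  k|12↦f(k): 12:144 6:36 4:16 3:9 2:4 1:1  a_12=210
n=16: 16·1 8·2 4·4 2·8 1·16  f→[256+64+16+4+1]=341
d|24:{24,12,8,6,4,3,2,1}  Σf=576+144+64+36+16+9+4+1=850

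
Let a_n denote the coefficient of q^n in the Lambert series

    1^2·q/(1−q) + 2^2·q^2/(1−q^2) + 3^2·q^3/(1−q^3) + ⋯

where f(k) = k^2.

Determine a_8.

a_8 = 85

[q^8] f(8)=64,f(4)=16,f(2)=4,f(1)=1 ⇒ 85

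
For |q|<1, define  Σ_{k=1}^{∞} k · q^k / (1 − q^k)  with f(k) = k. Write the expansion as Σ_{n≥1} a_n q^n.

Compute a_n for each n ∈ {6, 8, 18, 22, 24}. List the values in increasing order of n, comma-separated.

[q^6] f(6)=6,f(3)=3,f(2)=2,f(1)=1 ⇒ 12
d|8:{1,2,4,8}  Σf=1+2+4+8=15
d|18:{18,9,6,3,2,1}  Σf=18+9+6+3+2+1=39
q^22  k|22↦f(k): 22:22 11:11 2:2 1:1  a_22=36
[q^24] f(24)=24,f(12)=12,f(8)=8,f(6)=6,f(4)=4,f(3)=3,f(2)=2,f(1)=1 ⇒ 60

12, 15, 39, 36, 60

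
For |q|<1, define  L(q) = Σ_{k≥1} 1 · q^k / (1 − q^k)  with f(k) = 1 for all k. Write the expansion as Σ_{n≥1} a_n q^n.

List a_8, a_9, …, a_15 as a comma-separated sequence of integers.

4, 3, 4, 2, 6, 2, 4, 4

n=8: 1·8 2·4 4·2 8·1  f→[1+1+1+1]=4
d|9:{9,3,1}  Σf=1+1+1=3
n=10: 10·1 5·2 2·5 1·10  f→[1+1+1+1]=4
d|11:{1,11}  Σf=1+1=2
q^12  k|12↦f(k): 12:1 6:1 4:1 3:1 2:1 1:1  a_12=6
[q^13] f(1)=1,f(13)=1 ⇒ 2
n=14: 1·14 2·7 7·2 14·1  f→[1+1+1+1]=4
d|15:{1,3,5,15}  Σf=1+1+1+1=4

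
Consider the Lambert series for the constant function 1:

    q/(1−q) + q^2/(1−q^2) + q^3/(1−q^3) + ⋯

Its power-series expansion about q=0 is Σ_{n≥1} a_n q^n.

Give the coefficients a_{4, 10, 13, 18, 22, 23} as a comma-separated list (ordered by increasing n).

n=4: 1·4 2·2 4·1  f→[1+1+1]=3
q^10  k|10↦f(k): 10:1 5:1 2:1 1:1  a_10=4
[q^13] f(13)=1,f(1)=1 ⇒ 2
[q^18] f(1)=1,f(2)=1,f(3)=1,f(6)=1,f(9)=1,f(18)=1 ⇒ 6
q^22  k|22↦f(k): 22:1 11:1 2:1 1:1  a_22=4
n=23: 1·23 23·1  f→[1+1]=2

3, 4, 2, 6, 4, 2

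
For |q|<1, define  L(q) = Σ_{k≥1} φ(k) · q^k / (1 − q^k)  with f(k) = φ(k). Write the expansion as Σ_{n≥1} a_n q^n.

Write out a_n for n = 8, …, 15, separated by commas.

[q^8] φ(8)=4,φ(4)=2,φ(2)=1,φ(1)=1 ⇒ 8
d|9:{9,3,1}  Σφ=6+2+1=9
d|10:{10,5,2,1}  Σφ=4+4+1+1=10
q^11  k|11↦φ(k): 11:10 1:1  a_11=11
d|12:{12,6,4,3,2,1}  Σφ=4+2+2+2+1+1=12
d|13:{1,13}  Σφ=1+12=13
q^14  k|14↦φ(k): 14:6 7:6 2:1 1:1  a_14=14
[q^15] φ(1)=1,φ(3)=2,φ(5)=4,φ(15)=8 ⇒ 15

8, 9, 10, 11, 12, 13, 14, 15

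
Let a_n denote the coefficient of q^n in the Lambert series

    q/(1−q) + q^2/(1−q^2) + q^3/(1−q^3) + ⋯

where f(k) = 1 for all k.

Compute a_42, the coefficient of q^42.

q^42  k|42↦f(k): 42:1 21:1 14:1 7:1 6:1 3:1 2:1 1:1  a_42=8

a_42 = 8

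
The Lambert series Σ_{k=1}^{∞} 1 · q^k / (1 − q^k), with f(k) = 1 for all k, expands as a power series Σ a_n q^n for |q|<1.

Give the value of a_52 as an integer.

a_52 = 6

q^52  k|52↦f(k): 52:1 26:1 13:1 4:1 2:1 1:1  a_52=6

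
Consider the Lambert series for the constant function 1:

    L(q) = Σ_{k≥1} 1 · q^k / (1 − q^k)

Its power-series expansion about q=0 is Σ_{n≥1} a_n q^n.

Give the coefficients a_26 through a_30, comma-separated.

4, 4, 6, 2, 8

q^26  k|26↦f(k): 1:1 2:1 13:1 26:1  a_26=4
q^27  k|27↦f(k): 1:1 3:1 9:1 27:1  a_27=4
[q^28] f(28)=1,f(14)=1,f(7)=1,f(4)=1,f(2)=1,f(1)=1 ⇒ 6
q^29  k|29↦f(k): 1:1 29:1  a_29=2
q^30  k|30↦f(k): 1:1 2:1 3:1 5:1 6:1 10:1 15:1 30:1  a_30=8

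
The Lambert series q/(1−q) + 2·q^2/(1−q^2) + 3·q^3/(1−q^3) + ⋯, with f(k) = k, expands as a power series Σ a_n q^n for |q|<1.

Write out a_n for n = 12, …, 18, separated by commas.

[q^12] f(1)=1,f(2)=2,f(3)=3,f(4)=4,f(6)=6,f(12)=12 ⇒ 28
q^13  k|13↦f(k): 1:1 13:13  a_13=14
q^14  k|14↦f(k): 1:1 2:2 7:7 14:14  a_14=24
d|15:{1,3,5,15}  Σf=1+3+5+15=24
d|16:{1,2,4,8,16}  Σf=1+2+4+8+16=31
n=17: 1·17 17·1  f→[1+17]=18
[q^18] f(1)=1,f(2)=2,f(3)=3,f(6)=6,f(9)=9,f(18)=18 ⇒ 39

28, 14, 24, 24, 31, 18, 39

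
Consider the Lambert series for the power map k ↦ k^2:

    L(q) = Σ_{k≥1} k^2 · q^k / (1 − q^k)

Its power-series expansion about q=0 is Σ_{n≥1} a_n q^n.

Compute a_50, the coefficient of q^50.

[q^50] f(1)=1,f(2)=4,f(5)=25,f(10)=100,f(25)=625,f(50)=2500 ⇒ 3255

a_50 = 3255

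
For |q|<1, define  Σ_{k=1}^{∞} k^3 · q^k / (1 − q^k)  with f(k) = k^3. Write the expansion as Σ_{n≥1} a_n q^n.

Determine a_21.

[q^21] f(1)=1,f(3)=27,f(7)=343,f(21)=9261 ⇒ 9632

a_21 = 9632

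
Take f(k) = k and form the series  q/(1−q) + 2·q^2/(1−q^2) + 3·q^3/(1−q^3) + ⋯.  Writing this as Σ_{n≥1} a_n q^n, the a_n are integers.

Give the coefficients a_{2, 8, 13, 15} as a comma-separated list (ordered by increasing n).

3, 15, 14, 24

[q^2] f(1)=1,f(2)=2 ⇒ 3
q^8  k|8↦f(k): 8:8 4:4 2:2 1:1  a_8=15
n=13: 1·13 13·1  f→[1+13]=14
[q^15] f(15)=15,f(5)=5,f(3)=3,f(1)=1 ⇒ 24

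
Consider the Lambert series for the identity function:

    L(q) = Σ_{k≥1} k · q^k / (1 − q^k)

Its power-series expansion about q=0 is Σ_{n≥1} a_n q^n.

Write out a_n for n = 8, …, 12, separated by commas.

15, 13, 18, 12, 28

d|8:{8,4,2,1}  Σf=8+4+2+1=15
[q^9] f(1)=1,f(3)=3,f(9)=9 ⇒ 13
[q^10] f(1)=1,f(2)=2,f(5)=5,f(10)=10 ⇒ 18
[q^11] f(11)=11,f(1)=1 ⇒ 12
[q^12] f(12)=12,f(6)=6,f(4)=4,f(3)=3,f(2)=2,f(1)=1 ⇒ 28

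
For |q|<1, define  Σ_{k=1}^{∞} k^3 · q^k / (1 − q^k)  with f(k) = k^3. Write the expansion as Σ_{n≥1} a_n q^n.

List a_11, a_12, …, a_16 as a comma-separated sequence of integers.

n=11: 11·1 1·11  f→[1331+1]=1332
n=12: 12·1 6·2 4·3 3·4 2·6 1·12  f→[1728+216+64+27+8+1]=2044
[q^13] f(13)=2197,f(1)=1 ⇒ 2198
q^14  k|14↦f(k): 1:1 2:8 7:343 14:2744  a_14=3096
n=15: 1·15 3·5 5·3 15·1  f→[1+27+125+3375]=3528
d|16:{1,2,4,8,16}  Σf=1+8+64+512+4096=4681

1332, 2044, 2198, 3096, 3528, 4681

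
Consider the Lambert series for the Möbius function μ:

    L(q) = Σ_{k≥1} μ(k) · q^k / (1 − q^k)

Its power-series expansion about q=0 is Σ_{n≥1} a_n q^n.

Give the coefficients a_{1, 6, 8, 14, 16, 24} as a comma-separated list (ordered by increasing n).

1, 0, 0, 0, 0, 0

[q^1] μ(1)=1 ⇒ 1
q^6  k|6↦μ(k): 6:1 3:-1 2:-1 1:1  a_6=0
q^8  k|8↦μ(k): 1:1 2:-1 4:0 8:0  a_8=0
q^14  k|14↦μ(k): 14:1 7:-1 2:-1 1:1  a_14=0
n=16: 1·16 2·8 4·4 8·2 16·1  μ→[1+(-1)+0+0+0]=0
[q^24] μ(24)=0,μ(12)=0,μ(8)=0,μ(6)=1,μ(4)=0,μ(3)=-1,μ(2)=-1,μ(1)=1 ⇒ 0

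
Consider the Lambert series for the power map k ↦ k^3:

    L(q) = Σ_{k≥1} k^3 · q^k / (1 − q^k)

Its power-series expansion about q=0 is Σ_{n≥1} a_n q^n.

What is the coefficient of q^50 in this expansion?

a_50 = 141759

[q^50] f(50)=125000,f(25)=15625,f(10)=1000,f(5)=125,f(2)=8,f(1)=1 ⇒ 141759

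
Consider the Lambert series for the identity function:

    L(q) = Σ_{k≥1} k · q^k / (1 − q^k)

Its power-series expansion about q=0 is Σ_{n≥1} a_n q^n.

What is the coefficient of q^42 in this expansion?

[q^42] f(1)=1,f(2)=2,f(3)=3,f(6)=6,f(7)=7,f(14)=14,f(21)=21,f(42)=42 ⇒ 96

a_42 = 96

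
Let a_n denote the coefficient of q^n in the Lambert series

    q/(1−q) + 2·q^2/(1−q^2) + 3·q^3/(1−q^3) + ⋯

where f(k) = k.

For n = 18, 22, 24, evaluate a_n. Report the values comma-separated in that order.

39, 36, 60

q^18  k|18↦f(k): 1:1 2:2 3:3 6:6 9:9 18:18  a_18=39
[q^22] f(22)=22,f(11)=11,f(2)=2,f(1)=1 ⇒ 36
d|24:{24,12,8,6,4,3,2,1}  Σf=24+12+8+6+4+3+2+1=60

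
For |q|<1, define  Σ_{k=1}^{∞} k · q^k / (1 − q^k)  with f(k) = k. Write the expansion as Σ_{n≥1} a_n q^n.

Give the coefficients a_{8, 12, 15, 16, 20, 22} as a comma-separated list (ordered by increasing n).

15, 28, 24, 31, 42, 36

d|8:{8,4,2,1}  Σf=8+4+2+1=15
q^12  k|12↦f(k): 12:12 6:6 4:4 3:3 2:2 1:1  a_12=28
q^15  k|15↦f(k): 1:1 3:3 5:5 15:15  a_15=24
[q^16] f(16)=16,f(8)=8,f(4)=4,f(2)=2,f(1)=1 ⇒ 31
[q^20] f(20)=20,f(10)=10,f(5)=5,f(4)=4,f(2)=2,f(1)=1 ⇒ 42
[q^22] f(22)=22,f(11)=11,f(2)=2,f(1)=1 ⇒ 36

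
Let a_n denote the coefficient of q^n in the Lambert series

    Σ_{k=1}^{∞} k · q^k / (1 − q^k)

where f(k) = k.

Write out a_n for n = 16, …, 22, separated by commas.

[q^16] f(16)=16,f(8)=8,f(4)=4,f(2)=2,f(1)=1 ⇒ 31
d|17:{1,17}  Σf=1+17=18
d|18:{1,2,3,6,9,18}  Σf=1+2+3+6+9+18=39
q^19  k|19↦f(k): 19:19 1:1  a_19=20
n=20: 1·20 2·10 4·5 5·4 10·2 20·1  f→[1+2+4+5+10+20]=42
[q^21] f(21)=21,f(7)=7,f(3)=3,f(1)=1 ⇒ 32
[q^22] f(22)=22,f(11)=11,f(2)=2,f(1)=1 ⇒ 36

31, 18, 39, 20, 42, 32, 36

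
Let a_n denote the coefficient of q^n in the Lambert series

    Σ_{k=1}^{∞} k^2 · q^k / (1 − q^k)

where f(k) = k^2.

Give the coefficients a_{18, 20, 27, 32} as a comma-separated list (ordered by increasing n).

d|18:{1,2,3,6,9,18}  Σf=1+4+9+36+81+324=455
d|20:{1,2,4,5,10,20}  Σf=1+4+16+25+100+400=546
q^27  k|27↦f(k): 1:1 3:9 9:81 27:729  a_27=820
d|32:{1,2,4,8,16,32}  Σf=1+4+16+64+256+1024=1365

455, 546, 820, 1365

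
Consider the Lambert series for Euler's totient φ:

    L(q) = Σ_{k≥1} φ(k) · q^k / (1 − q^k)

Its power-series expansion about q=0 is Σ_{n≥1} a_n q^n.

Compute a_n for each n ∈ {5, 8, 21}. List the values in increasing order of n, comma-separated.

q^5  k|5↦φ(k): 1:1 5:4  a_5=5
d|8:{8,4,2,1}  Σφ=4+2+1+1=8
n=21: 21·1 7·3 3·7 1·21  φ→[12+6+2+1]=21

5, 8, 21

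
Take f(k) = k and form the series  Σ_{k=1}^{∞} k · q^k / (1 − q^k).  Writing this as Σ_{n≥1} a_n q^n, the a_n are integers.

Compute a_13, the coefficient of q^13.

a_13 = 14

q^13  k|13↦f(k): 1:1 13:13  a_13=14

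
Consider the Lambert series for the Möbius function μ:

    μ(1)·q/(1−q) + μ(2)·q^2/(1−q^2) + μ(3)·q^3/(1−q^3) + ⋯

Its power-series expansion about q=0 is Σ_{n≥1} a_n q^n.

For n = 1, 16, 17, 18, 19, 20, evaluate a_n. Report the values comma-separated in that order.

q^1  k|1↦μ(k): 1:1  a_1=1
n=16: 1·16 2·8 4·4 8·2 16·1  μ→[1+(-1)+0+0+0]=0
q^17  k|17↦μ(k): 1:1 17:-1  a_17=0
q^18  k|18↦μ(k): 18:0 9:0 6:1 3:-1 2:-1 1:1  a_18=0
q^19  k|19↦μ(k): 19:-1 1:1  a_19=0
q^20  k|20↦μ(k): 1:1 2:-1 4:0 5:-1 10:1 20:0  a_20=0

1, 0, 0, 0, 0, 0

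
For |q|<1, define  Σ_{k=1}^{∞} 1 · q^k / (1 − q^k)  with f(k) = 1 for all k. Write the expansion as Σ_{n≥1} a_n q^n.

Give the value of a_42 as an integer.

n=42: 1·42 2·21 3·14 6·7 7·6 14·3 21·2 42·1  f→[1+1+1+1+1+1+1+1]=8

a_42 = 8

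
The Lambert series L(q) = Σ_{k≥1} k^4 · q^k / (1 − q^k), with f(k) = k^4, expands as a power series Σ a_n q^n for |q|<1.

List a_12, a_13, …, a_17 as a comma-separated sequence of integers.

22386, 28562, 40834, 51332, 69905, 83522

q^12  k|12↦f(k): 12:20736 6:1296 4:256 3:81 2:16 1:1  a_12=22386
[q^13] f(1)=1,f(13)=28561 ⇒ 28562
[q^14] f(14)=38416,f(7)=2401,f(2)=16,f(1)=1 ⇒ 40834
[q^15] f(1)=1,f(3)=81,f(5)=625,f(15)=50625 ⇒ 51332
q^16  k|16↦f(k): 1:1 2:16 4:256 8:4096 16:65536  a_16=69905
n=17: 1·17 17·1  f→[1+83521]=83522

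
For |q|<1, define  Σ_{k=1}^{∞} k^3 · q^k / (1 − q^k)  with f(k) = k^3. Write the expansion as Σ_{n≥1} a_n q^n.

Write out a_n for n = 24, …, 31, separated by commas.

d|24:{24,12,8,6,4,3,2,1}  Σf=13824+1728+512+216+64+27+8+1=16380
d|25:{25,5,1}  Σf=15625+125+1=15751
q^26  k|26↦f(k): 1:1 2:8 13:2197 26:17576  a_26=19782
[q^27] f(1)=1,f(3)=27,f(9)=729,f(27)=19683 ⇒ 20440
n=28: 1·28 2·14 4·7 7·4 14·2 28·1  f→[1+8+64+343+2744+21952]=25112
[q^29] f(1)=1,f(29)=24389 ⇒ 24390
[q^30] f(30)=27000,f(15)=3375,f(10)=1000,f(6)=216,f(5)=125,f(3)=27,f(2)=8,f(1)=1 ⇒ 31752
[q^31] f(1)=1,f(31)=29791 ⇒ 29792

16380, 15751, 19782, 20440, 25112, 24390, 31752, 29792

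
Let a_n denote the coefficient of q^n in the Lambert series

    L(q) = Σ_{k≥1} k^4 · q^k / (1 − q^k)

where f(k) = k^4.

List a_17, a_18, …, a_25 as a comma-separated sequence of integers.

83522, 112931, 130322, 170898, 196964, 248914, 279842, 358258, 391251

q^17  k|17↦f(k): 1:1 17:83521  a_17=83522
n=18: 18·1 9·2 6·3 3·6 2·9 1·18  f→[104976+6561+1296+81+16+1]=112931
d|19:{1,19}  Σf=1+130321=130322
q^20  k|20↦f(k): 20:160000 10:10000 5:625 4:256 2:16 1:1  a_20=170898
d|21:{1,3,7,21}  Σf=1+81+2401+194481=196964
q^22  k|22↦f(k): 22:234256 11:14641 2:16 1:1  a_22=248914
d|23:{23,1}  Σf=279841+1=279842
n=24: 24·1 12·2 8·3 6·4 4·6 3·8 2·12 1·24  f→[331776+20736+4096+1296+256+81+16+1]=358258
[q^25] f(1)=1,f(5)=625,f(25)=390625 ⇒ 391251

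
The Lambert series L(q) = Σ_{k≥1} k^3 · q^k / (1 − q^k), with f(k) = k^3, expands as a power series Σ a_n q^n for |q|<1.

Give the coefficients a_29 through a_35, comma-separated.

24390, 31752, 29792, 37449, 37296, 44226, 43344

n=29: 1·29 29·1  f→[1+24389]=24390
d|30:{1,2,3,5,6,10,15,30}  Σf=1+8+27+125+216+1000+3375+27000=31752
d|31:{31,1}  Σf=29791+1=29792
d|32:{32,16,8,4,2,1}  Σf=32768+4096+512+64+8+1=37449
q^33  k|33↦f(k): 33:35937 11:1331 3:27 1:1  a_33=37296
q^34  k|34↦f(k): 1:1 2:8 17:4913 34:39304  a_34=44226
q^35  k|35↦f(k): 35:42875 7:343 5:125 1:1  a_35=43344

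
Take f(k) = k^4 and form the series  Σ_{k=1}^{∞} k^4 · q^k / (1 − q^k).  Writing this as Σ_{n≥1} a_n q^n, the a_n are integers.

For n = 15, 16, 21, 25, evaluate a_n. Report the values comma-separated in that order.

n=15: 1·15 3·5 5·3 15·1  f→[1+81+625+50625]=51332
d|16:{1,2,4,8,16}  Σf=1+16+256+4096+65536=69905
q^21  k|21↦f(k): 1:1 3:81 7:2401 21:194481  a_21=196964
n=25: 1·25 5·5 25·1  f→[1+625+390625]=391251

51332, 69905, 196964, 391251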